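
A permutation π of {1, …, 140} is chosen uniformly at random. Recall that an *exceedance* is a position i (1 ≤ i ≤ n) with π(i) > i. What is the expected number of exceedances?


Write X = Σ_{i=1}^{140} X_i, where X_i = 1_{π(i) > i}.
For each fixed i, π(i) is uniform over {1, …, 140} (marginal of a uniform permutation), so P[π(i) > i] = (n − i)/n. Summing: Σ_{i=1}^{140} (n − i)/n = (0 + 1 + … + 139)/140 = 140(140 − 1)/(2·140) = (140 − 1)/2.
Hence E[X] = Σ_{i=1}^{140} (140 − i)/140 = 139/2 ≈ 69.50000.

E[X] = 139/2 = 69.50000.


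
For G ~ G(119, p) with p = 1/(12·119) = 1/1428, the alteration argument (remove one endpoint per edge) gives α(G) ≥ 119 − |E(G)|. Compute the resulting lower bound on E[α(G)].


E[|E(G)|] = C(119, 2)·p = 7021 · (1/1428) = 59/12.
E[α(G)] ≥ n − E[|E(G)|] = 119 − 59/12 = 1369/12.
Numerically: ≈ 114.083.
(This is only a lower bound; the true E[α(G)] may be larger.)

E[α(G)] ≥ 1369/12 ≈ 114.083.


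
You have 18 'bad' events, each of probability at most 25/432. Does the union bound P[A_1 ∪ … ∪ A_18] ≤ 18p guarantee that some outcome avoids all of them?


Union bound: P[∪_{i=1}^{18} A_i] ≤ Σ_i P[A_i] ≤ 18·p = 18·(25/432) = 25/24.
Numerically: 25/24 ≈ 1.042.
Is 25/24 < 1? NO.
Since the bound 25/24 is ≥ 1, the union bound is uninformative here; it does NOT by itself certify existence.

18·p = 25/24 ≈ 1.042; existence NOT certified by the union bound.


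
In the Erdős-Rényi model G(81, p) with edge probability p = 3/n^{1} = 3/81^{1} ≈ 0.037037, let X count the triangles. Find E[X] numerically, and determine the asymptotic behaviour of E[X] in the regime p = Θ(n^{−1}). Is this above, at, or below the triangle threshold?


Number of potential triangles: C(81, 3) = 85320.
Each occurs with probability p³ ≈ (0.037037)³ ≈ 5.0805263e-05.
By linearity: E[X] = C(81, 3)·p³ ≈ 85320 · 5.0805263e-05 ≈ 4.33471.
Here α = 1, so p = 3/n is exactly at the triangle threshold p ~ 1/n. Asymptotically E[X] → c³/6 = 3³/6 = 9/2 ≈ 4.50000, a bounded constant. In this regime the triangle count is asymptotically Poisson(c³/6).

E[X] ≈ 4.33471; in regime p = Θ(1/n^{1}) E[X] stays bounded (at the triangle threshold p ~ 1/n).


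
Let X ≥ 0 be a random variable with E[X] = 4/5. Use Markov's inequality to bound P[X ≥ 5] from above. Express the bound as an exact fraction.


μ = E[X] = 4/5, a = 5.
Markov: P[X ≥ 5] ≤ μ/a = (4/5)/5 = 4/25.
Numerically: ≈ 0.160.
(Since a = 5 > μ = 0.800, the bound 4/25 is < 1 and informative.)

P[X ≥ 5] ≤ 4/25 ≈ 0.160.


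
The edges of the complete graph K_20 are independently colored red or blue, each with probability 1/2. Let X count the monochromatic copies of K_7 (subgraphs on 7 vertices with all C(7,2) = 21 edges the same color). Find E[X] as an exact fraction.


Let X = Σ_S X_S over the C(20, 7) = 77520 subsets S of size 7, where X_S = 1 if the K_7 on S is monochromatic.
For a fixed S, the K_7 on S has C(7, 2) = 21 edges. P[all 21 edges red] = (1/2)^21, and likewise for blue, so P[monochromatic] = 2·(1/2)^21 = 2^{1 − 21} = 1/1048576.
By linearity of expectation: E[X] = C(20, 7) · 2^{1 − 21} = 77520 · 1/1048576 = 4845/65536.
Numerically: E[X] ≈ 0.0739.

E[X] = C(20,7)·2^(1−C(7,2)) = 4845/65536 ≈ 0.0739.


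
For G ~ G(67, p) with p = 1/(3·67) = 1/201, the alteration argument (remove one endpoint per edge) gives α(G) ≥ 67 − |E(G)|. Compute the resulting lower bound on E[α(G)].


E[|E(G)|] = C(67, 2)·p = 2211 · (1/201) = 11.
E[α(G)] ≥ n − E[|E(G)|] = 67 − 11 = 56.
Numerically: ≈ 56.000000.
(This is only a lower bound; the true E[α(G)] may be larger.)

E[α(G)] ≥ 56 ≈ 56.000000.


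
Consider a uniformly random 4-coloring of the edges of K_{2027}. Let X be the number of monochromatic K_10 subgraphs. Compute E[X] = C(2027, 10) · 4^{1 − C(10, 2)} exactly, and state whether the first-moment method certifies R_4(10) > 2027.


E[X] = C(2027, 10) · 4^{1 − 45} = 315586117401470604332341335 · 4^{−44} = 315586117401470604332341335/309485009821345068724781056.
As a reduced fraction: E[X] = 315586117401470604332341335/309485009821345068724781056 ≈ 1.020.
Is E[X] < 1? NO.
Since E[X] ≥ 1, the first-moment bound is inconclusive at n = 2027; it does NOT by itself certify R_4(10) > 2027.

E[X] = 315586117401470604332341335/309485009821345068724781056 ≈ 1.020; E[X] ≥ 1; first-moment method inconclusive here.


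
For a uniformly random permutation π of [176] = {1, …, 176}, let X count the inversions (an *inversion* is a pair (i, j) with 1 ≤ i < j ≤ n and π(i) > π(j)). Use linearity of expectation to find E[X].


Write X = Σ X_I over the C(176, 2) = 15400 pairs i < j, with X_I the indicator of one inversion.
There are 15400 indicators.
For each fixed pair i < j, the values π(i) and π(j) are two distinct elements of {1, …, 176} in uniformly random order; by symmetry P[π(i) > π(j)] = 1/2.
By linearity: E[X] = 15400 · (1/2) = C(176, 2) · (1/2) = 15400/2 = 7700 ≈ 7700.00000.

E[X] = 7700 = 7700.00000.


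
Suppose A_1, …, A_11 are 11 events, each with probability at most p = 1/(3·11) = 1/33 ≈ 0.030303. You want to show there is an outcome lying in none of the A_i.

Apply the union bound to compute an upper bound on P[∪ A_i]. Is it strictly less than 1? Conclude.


Union bound: P[∪_{i=1}^{11} A_i] ≤ Σ_i P[A_i] ≤ 11·p = 11·(1/33) = 1/3.
Numerically: 1/3 ≈ 0.333333.
Is 1/3 < 1? YES.
Since P[∪ A_i] ≤ 1/3 < 1, the complement has P[∩ A_i^c] ≥ 1 − 1/3 = 2/3 > 0, so some outcome avoids every A_i.

11·p = 1/3 ≈ 0.333333; existence CERTIFIED by the union bound.


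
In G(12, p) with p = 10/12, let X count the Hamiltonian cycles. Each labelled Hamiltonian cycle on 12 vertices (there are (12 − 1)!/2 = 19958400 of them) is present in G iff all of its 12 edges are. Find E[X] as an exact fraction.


K_12 has (12 − 1)!/2 = 19958400 labelled Hamiltonian cycles.
For each such Hamiltonian cycle H, let X_H = 1 if all 12 edges of H are present in G. Then P[X_H = 1] = p^{12} = (5/6)^{12} = 244140625/2176782336.
By linearity of expectation: E[X] = Σ_H E[X_H] = 19958400 · p^{12} = 19958400 · 244140625/2176782336 = 469970703125/209952.
Numerically: E[X] ≈ 2.238e+06.

E[X] = 19958400 · (5/6)^{12} = 469970703125/209952 ≈ 2.238e+06.


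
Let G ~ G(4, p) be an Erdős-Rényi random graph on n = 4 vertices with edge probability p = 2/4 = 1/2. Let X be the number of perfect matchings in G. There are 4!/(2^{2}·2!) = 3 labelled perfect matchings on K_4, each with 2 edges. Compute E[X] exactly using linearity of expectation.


K_4 has 4!/(2^{2}·2!) = 3 labelled perfect matchings.
For each such perfect matching H, let X_H = 1 if all 2 edges of H are present in G. Then P[X_H = 1] = p^{2} = (1/2)^{2} = 1/4.
By linearity of expectation: E[X] = Σ_H E[X_H] = 3 · p^{2} = 3 · 1/4 = 3/4.
Numerically: E[X] ≈ 0.75.

E[X] = 3 · (1/2)^{2} = 3/4 ≈ 0.75.


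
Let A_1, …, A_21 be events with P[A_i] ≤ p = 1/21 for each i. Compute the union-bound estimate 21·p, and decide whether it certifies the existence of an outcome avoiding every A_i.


Union bound: P[∪_{i=1}^{21} A_i] ≤ Σ_i P[A_i] ≤ 21·p = 21·(1/21) = 1.
Numerically: 1 ≈ 1.0000.
Is 1 < 1? NO.
Since the bound 1 is ≥ 1, the union bound is uninformative here; it does NOT by itself certify existence.

21·p = 1 ≈ 1.0000; existence NOT certified by the union bound.


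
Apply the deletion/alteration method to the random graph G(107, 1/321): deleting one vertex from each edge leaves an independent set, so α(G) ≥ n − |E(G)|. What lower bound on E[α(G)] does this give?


E[|E(G)|] = C(107, 2)·p = 5671 · (1/321) = 53/3.
E[α(G)] ≥ n − E[|E(G)|] = 107 − 53/3 = 268/3.
Numerically: ≈ 89.3333.
(This is only a lower bound; the true E[α(G)] may be larger.)

E[α(G)] ≥ 268/3 ≈ 89.3333.


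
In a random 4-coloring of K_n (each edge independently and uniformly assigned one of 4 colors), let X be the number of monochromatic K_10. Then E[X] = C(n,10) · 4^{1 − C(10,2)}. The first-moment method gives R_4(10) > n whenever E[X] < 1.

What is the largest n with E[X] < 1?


We need C(n, 10) · 4^{1 − 45} < 1, i.e. C(n, 10) < 4^{45 − 1} = 309485009821345068724781056.
Check values of n near the boundary:
  n = 2020: C(2020, 10) = 304832018578739931133653656; 304832018578739931133653656 < 309485009821345068724781056? YES
  n = 2021: C(2021, 10) = 306347841644770462864800616; 306347841644770462864800616 < 309485009821345068724781056? YES
  n = 2022: C(2022, 10) = 307870445231474093395937796; 307870445231474093395937796 < 309485009821345068724781056? YES
  n = 2023: C(2023, 10) = 309399856285778485315440716; 309399856285778485315440716 < 309485009821345068724781056? YES
  n = 2024: C(2024, 10) = 310936101848269937576192656; 310936101848269937576192656 < 309485009821345068724781056? NO
  n = 2025: C(2025, 10) = 312479209053472269772600560; 312479209053472269772600560 < 309485009821345068724781056? NO
The largest n with C(n, 10) < 309485009821345068724781056 is n = 2023 (where E[X] = 77349964071444621328860179/77371252455336267181195264 ≈ 0.99972). Hence R_4(10) > 2023, i.e. R_4(10) ≥ 2024.

Largest n = 2023; hence R_4(10) > 2023.


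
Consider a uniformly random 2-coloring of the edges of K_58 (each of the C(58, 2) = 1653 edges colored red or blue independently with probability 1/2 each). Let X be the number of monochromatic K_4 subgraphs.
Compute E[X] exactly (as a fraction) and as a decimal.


Let X = Σ_S X_S over the C(58, 4) = 424270 subsets S of size 4, where X_S = 1 if the K_4 on S is monochromatic.
For a fixed S, the K_4 on S has C(4, 2) = 6 edges. P[all 6 edges red] = (1/2)^6, and likewise for blue, so P[monochromatic] = 2·(1/2)^6 = 2^{1 − 6} = 1/32.
By linearity: E[X] = C(58, 4) · 2^{1 − 6} = 424270 · 1/32 = 212135/16.
Numerically: E[X] ≈ 13258.4375.

E[X] = C(58,4)·2^(1−C(4,2)) = 212135/16 ≈ 13258.4375.


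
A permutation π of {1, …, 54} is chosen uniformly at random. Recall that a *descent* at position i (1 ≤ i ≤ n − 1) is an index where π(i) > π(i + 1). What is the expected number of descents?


Write X = Σ X_I over i = 1, …, 53, with X_I the indicator of one descent.
There are 53 indicators.
For each fixed i, the pair (π(i), π(i+1)) is a uniformly random ordered pair of distinct values from {1, …, 54}; by symmetry P[π(i) > π(i+1)] = 1/2.
By linearity: E[X] = 53 · (1/2) = (54 − 1) · (1/2) = 53/2 ≈ 26.500.

E[X] = 53/2 = 26.500.


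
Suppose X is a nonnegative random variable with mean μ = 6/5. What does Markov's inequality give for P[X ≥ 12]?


μ = E[X] = 6/5, a = 12.
Markov: P[X ≥ 12] ≤ μ/a = (6/5)/12 = 1/10.
Numerically: ≈ 0.1000.
(Since a = 12 > μ = 1.2000, the bound 1/10 is < 1 and informative.)

P[X ≥ 12] ≤ 1/10 ≈ 0.1000.


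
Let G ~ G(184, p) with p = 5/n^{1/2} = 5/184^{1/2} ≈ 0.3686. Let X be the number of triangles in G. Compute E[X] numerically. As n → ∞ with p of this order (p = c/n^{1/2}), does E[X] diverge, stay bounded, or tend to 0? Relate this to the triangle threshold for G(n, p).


Number of potential triangles: C(184, 3) = 1021384.
Each occurs with probability p³ ≈ (0.3686)³ ≈ 5.0082186e-02.
By linearity: E[X] = C(184, 3)·p³ ≈ 1021384 · 5.0082186e-02 ≈ 51153.14366.
Since α = 1/2 < 1, p = c/n^{1/2} ≫ 1/n is above the triangle threshold p ~ 1/n. Asymptotically E[X] ~ (c³/6)·n^{3(1−α)} = (5³/6)·n^{1.5} → ∞; triangles are abundant w.h.p.

E[X] ≈ 51153.14366; in regime p = Θ(1/n^{1/2}) E[X] diverges (above the triangle threshold p ~ 1/n).


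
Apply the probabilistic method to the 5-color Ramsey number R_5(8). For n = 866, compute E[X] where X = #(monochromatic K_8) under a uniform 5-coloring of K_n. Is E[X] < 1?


E[X] = C(866, 8) · 5^{1 − 28} = 7595214554331451620 · 5^{−27} = 7595214554331451620/7450580596923828125.
As a reduced fraction: E[X] = 1519042910866290324/1490116119384765625 ≈ 1.0194.
Is E[X] < 1? NO.
Since E[X] ≥ 1, the first-moment bound is inconclusive at n = 866; it does NOT by itself certify R_5(8) > 866.

E[X] = 1519042910866290324/1490116119384765625 ≈ 1.0194; E[X] ≥ 1; first-moment method inconclusive here.


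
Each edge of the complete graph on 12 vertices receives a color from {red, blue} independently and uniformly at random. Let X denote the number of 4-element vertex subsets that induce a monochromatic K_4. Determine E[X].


Let X = Σ_S X_S over the C(12, 4) = 495 subsets S of size 4, where X_S = 1 if the K_4 on S is monochromatic.
For a fixed S, the K_4 on S has C(4, 2) = 6 edges. P[all 6 edges red] = (1/2)^6, and likewise for blue, so P[monochromatic] = 2·(1/2)^6 = 2^{1 − 6} = 1/32.
By linearity of expectation: E[X] = C(12, 4) · 2^{1 − 6} = 495 · 1/32 = 495/32.
Numerically: E[X] ≈ 15.4688.

E[X] = C(12,4)·2^(1−C(4,2)) = 495/32 ≈ 15.4688.


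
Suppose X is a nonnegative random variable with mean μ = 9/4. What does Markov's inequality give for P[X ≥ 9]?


μ = E[X] = 9/4, a = 9.
Markov: P[X ≥ 9] ≤ μ/a = (9/4)/9 = 1/4.
Numerically: ≈ 0.250000.
(Since a = 9 > μ = 2.250000, the bound 1/4 is < 1 and informative.)

P[X ≥ 9] ≤ 1/4 ≈ 0.250000.


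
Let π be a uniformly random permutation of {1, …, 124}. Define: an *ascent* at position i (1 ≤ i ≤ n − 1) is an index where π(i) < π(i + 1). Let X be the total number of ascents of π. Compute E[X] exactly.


Write X = Σ X_I over i = 1, …, 123, with X_I the indicator of one ascent.
There are 123 indicators.
For each fixed i, the pair (π(i), π(i+1)) is a uniformly random ordered pair of distinct values from {1, …, 124}; by symmetry P[π(i) < π(i+1)] = 1/2.
By linearity: E[X] = 123 · (1/2) = (124 − 1) · (1/2) = 123/2 ≈ 61.500000.

E[X] = 123/2 = 61.500000.


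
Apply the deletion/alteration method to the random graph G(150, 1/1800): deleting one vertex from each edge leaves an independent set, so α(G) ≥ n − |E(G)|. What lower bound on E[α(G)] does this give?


E[|E(G)|] = C(150, 2)·p = 11175 · (1/1800) = 149/24.
E[α(G)] ≥ n − E[|E(G)|] = 150 − 149/24 = 3451/24.
Numerically: ≈ 143.791667.
(This is only a lower bound; the true E[α(G)] may be larger.)

E[α(G)] ≥ 3451/24 ≈ 143.791667.


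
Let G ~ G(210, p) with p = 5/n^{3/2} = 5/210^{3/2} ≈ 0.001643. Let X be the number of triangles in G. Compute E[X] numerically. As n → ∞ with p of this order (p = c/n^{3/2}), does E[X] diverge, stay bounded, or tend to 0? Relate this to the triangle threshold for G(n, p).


Number of potential triangles: C(210, 3) = 1521520.
Each occurs with probability p³ ≈ (0.001643)³ ≈ 4.4353019e-09.
By linearity: E[X] = C(210, 3)·p³ ≈ 1521520 · 4.4353019e-09 ≈ 0.00675.
Since α = 3/2 > 1, p = c/n^{3/2} = o(1/n) is below the triangle threshold p ~ 1/n. Asymptotically E[X] ~ (c³/6)·n^{3(1−α)} = (5³/6)·n^{-1.5} → 0, so by Markov's inequality G has no triangles w.h.p.

E[X] ≈ 0.00675; in regime p = Θ(1/n^{3/2}) E[X] tends to 0 (below the triangle threshold p ~ 1/n).


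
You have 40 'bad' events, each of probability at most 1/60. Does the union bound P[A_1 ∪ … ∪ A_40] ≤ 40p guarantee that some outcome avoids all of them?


Union bound: P[∪_{i=1}^{40} A_i] ≤ Σ_i P[A_i] ≤ 40·p = 40·(1/60) = 2/3.
Numerically: 2/3 ≈ 0.6667.
Is 2/3 < 1? YES.
Since P[∪ A_i] ≤ 2/3 < 1, the complement has P[∩ A_i^c] ≥ 1 − 2/3 = 1/3 > 0, so some outcome avoids every A_i.

40·p = 2/3 ≈ 0.6667; existence CERTIFIED by the union bound.


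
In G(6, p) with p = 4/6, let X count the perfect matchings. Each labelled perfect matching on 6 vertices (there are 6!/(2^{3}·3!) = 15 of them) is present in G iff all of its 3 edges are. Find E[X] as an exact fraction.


K_6 has 6!/(2^{3}·3!) = 15 labelled perfect matchings.
For each such perfect matching H, let X_H = 1 if all 3 edges of H are present in G. Then P[X_H = 1] = p^{3} = (2/3)^{3} = 8/27.
By linearity of expectation: E[X] = Σ_H E[X_H] = 15 · p^{3} = 15 · 8/27 = 40/9.
Numerically: E[X] ≈ 4.44444.

E[X] = 15 · (2/3)^{3} = 40/9 ≈ 4.44444.


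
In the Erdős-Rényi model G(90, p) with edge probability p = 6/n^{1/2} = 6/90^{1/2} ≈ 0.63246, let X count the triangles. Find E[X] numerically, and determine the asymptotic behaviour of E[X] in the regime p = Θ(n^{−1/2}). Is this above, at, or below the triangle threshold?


Number of potential triangles: C(90, 3) = 117480.
Each occurs with probability p³ ≈ (0.63246)³ ≈ 2.5298221e-01.
By linearity: E[X] = C(90, 3)·p³ ≈ 117480 · 2.5298221e-01 ≈ 29720.35036.
Since α = 1/2 < 1, p = c/n^{1/2} ≫ 1/n is above the triangle threshold p ~ 1/n. Asymptotically E[X] ~ (c³/6)·n^{3(1−α)} = (6³/6)·n^{1.5} → ∞; triangles are abundant w.h.p.

E[X] ≈ 29720.35036; in regime p = Θ(1/n^{1/2}) E[X] diverges (above the triangle threshold p ~ 1/n).


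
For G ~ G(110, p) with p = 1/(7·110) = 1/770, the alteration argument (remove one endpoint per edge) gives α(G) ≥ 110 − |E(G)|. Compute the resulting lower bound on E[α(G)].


E[|E(G)|] = C(110, 2)·p = 5995 · (1/770) = 109/14.
E[α(G)] ≥ n − E[|E(G)|] = 110 − 109/14 = 1431/14.
Numerically: ≈ 102.214.
(This is only a lower bound; the true E[α(G)] may be larger.)

E[α(G)] ≥ 1431/14 ≈ 102.214.


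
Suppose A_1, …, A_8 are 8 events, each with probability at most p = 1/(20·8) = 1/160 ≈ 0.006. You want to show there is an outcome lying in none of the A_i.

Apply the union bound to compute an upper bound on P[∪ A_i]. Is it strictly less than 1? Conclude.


Union bound: P[∪_{i=1}^{8} A_i] ≤ Σ_i P[A_i] ≤ 8·p = 8·(1/160) = 1/20.
Numerically: 1/20 ≈ 0.050.
Is 1/20 < 1? YES.
Since P[∪ A_i] ≤ 1/20 < 1, the complement has P[∩ A_i^c] ≥ 1 − 1/20 = 19/20 > 0, so some outcome avoids every A_i.

8·p = 1/20 ≈ 0.050; existence CERTIFIED by the union bound.


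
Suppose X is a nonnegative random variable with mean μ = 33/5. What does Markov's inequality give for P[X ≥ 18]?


μ = E[X] = 33/5, a = 18.
Markov: P[X ≥ 18] ≤ μ/a = (33/5)/18 = 11/30.
Numerically: ≈ 0.36667.
(Since a = 18 > μ = 6.60000, the bound 11/30 is < 1 and informative.)

P[X ≥ 18] ≤ 11/30 ≈ 0.36667.


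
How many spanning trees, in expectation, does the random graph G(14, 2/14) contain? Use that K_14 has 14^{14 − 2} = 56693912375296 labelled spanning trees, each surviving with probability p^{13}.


K_14 has 14^{14 − 2} = 56693912375296 labelled spanning trees.
For each such spanning tree H, let X_H = 1 if all 13 edges of H are present in G. Then P[X_H = 1] = p^{13} = (1/7)^{13} = 1/96889010407.
By linearity: E[X] = Σ_H E[X_H] = 56693912375296 · p^{13} = 56693912375296 · 1/96889010407 = 4096/7.
Numerically: E[X] ≈ 585.143.

E[X] = 56693912375296 · (1/7)^{13} = 4096/7 ≈ 585.143.


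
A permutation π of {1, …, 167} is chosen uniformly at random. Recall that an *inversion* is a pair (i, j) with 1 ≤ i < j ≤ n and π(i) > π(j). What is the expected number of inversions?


Write X = Σ X_I over the C(167, 2) = 13861 pairs i < j, with X_I the indicator of one inversion.
There are 13861 indicators.
For each fixed pair i < j, the values π(i) and π(j) are two distinct elements of {1, …, 167} in uniformly random order; by symmetry P[π(i) > π(j)] = 1/2.
By linearity: E[X] = 13861 · (1/2) = C(167, 2) · (1/2) = 13861/2 = 13861/2 ≈ 6930.500000.

E[X] = 13861/2 = 6930.500000.


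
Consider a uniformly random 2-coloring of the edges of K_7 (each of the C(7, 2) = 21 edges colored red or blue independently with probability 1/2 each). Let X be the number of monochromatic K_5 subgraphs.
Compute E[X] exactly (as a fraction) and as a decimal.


Let X = Σ_S X_S over the C(7, 5) = 21 subsets S of size 5, where X_S = 1 if the K_5 on S is monochromatic.
For a fixed S, the K_5 on S has C(5, 2) = 10 edges. P[all 10 edges red] = (1/2)^10, and likewise for blue, so P[monochromatic] = 2·(1/2)^10 = 2^{1 − 10} = 1/512.
Summing: E[X] = C(7, 5) · 2^{1 − 10} = 21 · 1/512 = 21/512.
Numerically: E[X] ≈ 0.041016.

E[X] = C(7,5)·2^(1−C(5,2)) = 21/512 ≈ 0.041016.


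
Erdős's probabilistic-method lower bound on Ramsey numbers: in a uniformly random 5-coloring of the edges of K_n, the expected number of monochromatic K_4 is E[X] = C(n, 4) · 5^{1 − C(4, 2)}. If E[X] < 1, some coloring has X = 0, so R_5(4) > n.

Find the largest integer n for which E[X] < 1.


We need C(n, 4) · 5^{1 − 6} < 1, i.e. C(n, 4) < 5^{6 − 1} = 3125.
Check values of n near the boundary:
  n = 13: C(13, 4) = 715; 715 < 3125? YES
  n = 14: C(14, 4) = 1001; 1001 < 3125? YES
  n = 15: C(15, 4) = 1365; 1365 < 3125? YES
  n = 16: C(16, 4) = 1820; 1820 < 3125? YES
  n = 17: C(17, 4) = 2380; 2380 < 3125? YES
  n = 18: C(18, 4) = 3060; 3060 < 3125? YES
  n = 19: C(19, 4) = 3876; 3876 < 3125? NO
  n = 20: C(20, 4) = 4845; 4845 < 3125? NO
The largest n with C(n, 4) < 3125 is n = 18 (where E[X] = 612/625 ≈ 0.979200). Hence R_5(4) > 18, i.e. R_5(4) ≥ 19.

Largest n = 18; hence R_5(4) > 18.


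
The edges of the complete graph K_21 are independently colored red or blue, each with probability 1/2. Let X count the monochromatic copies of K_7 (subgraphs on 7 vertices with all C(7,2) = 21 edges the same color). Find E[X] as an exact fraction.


Let X = Σ_S X_S over the C(21, 7) = 116280 subsets S of size 7, where X_S = 1 if the K_7 on S is monochromatic.
For a fixed S, the K_7 on S has C(7, 2) = 21 edges. P[all 21 edges red] = (1/2)^21, and likewise for blue, so P[monochromatic] = 2·(1/2)^21 = 2^{1 − 21} = 1/1048576.
By linearity: E[X] = C(21, 7) · 2^{1 − 21} = 116280 · 1/1048576 = 14535/131072.
Numerically: E[X] ≈ 0.1109.

E[X] = C(21,7)·2^(1−C(7,2)) = 14535/131072 ≈ 0.1109.


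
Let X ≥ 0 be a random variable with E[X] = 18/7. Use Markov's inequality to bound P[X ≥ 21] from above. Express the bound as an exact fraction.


μ = E[X] = 18/7, a = 21.
Markov: P[X ≥ 21] ≤ μ/a = (18/7)/21 = 6/49.
Numerically: ≈ 0.1224.
(Since a = 21 > μ = 2.5714, the bound 6/49 is < 1 and informative.)

P[X ≥ 21] ≤ 6/49 ≈ 0.1224.


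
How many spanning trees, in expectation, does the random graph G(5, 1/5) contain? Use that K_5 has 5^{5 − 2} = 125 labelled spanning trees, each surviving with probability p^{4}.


K_5 has 5^{5 − 2} = 125 labelled spanning trees.
For each such spanning tree H, let X_H = 1 if all 4 edges of H are present in G. Then P[X_H = 1] = p^{4} = (1/5)^{4} = 1/625.
Summing the indicators: E[X] = Σ_H E[X_H] = 125 · p^{4} = 125 · 1/625 = 1/5.
Numerically: E[X] ≈ 0.2.

E[X] = 125 · (1/5)^{4} = 1/5 ≈ 0.2.


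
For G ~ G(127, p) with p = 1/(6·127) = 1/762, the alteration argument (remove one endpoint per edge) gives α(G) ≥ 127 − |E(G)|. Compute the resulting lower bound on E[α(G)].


E[|E(G)|] = C(127, 2)·p = 8001 · (1/762) = 21/2.
E[α(G)] ≥ n − E[|E(G)|] = 127 − 21/2 = 233/2.
Numerically: ≈ 116.500000.
(This is only a lower bound; the true E[α(G)] may be larger.)

E[α(G)] ≥ 233/2 ≈ 116.500000.


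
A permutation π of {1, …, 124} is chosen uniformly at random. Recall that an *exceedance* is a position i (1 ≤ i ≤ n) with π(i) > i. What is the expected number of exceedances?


Write X = Σ_{i=1}^{124} X_i, where X_i = 1_{π(i) > i}.
For each fixed i, π(i) is uniform over {1, …, 124} (marginal of a uniform permutation), so P[π(i) > i] = (n − i)/n. Summing: Σ_{i=1}^{124} (n − i)/n = (0 + 1 + … + 123)/124 = 124(124 − 1)/(2·124) = (124 − 1)/2.
Hence E[X] = Σ_{i=1}^{124} (124 − i)/124 = 123/2 ≈ 61.50000.

E[X] = 123/2 = 61.50000.


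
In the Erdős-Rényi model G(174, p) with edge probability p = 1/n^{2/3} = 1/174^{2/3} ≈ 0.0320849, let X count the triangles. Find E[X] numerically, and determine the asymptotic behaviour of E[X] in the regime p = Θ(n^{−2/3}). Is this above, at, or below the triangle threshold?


Number of potential triangles: C(174, 3) = 862924.
Each occurs with probability p³ ≈ (0.0320849)³ ≈ 3.30294623e-05.
By linearity: E[X] = C(174, 3)·p³ ≈ 862924 · 3.30294623e-05 ≈ 28.501916.
Since α = 2/3 < 1, p = c/n^{2/3} ≫ 1/n is above the triangle threshold p ~ 1/n. Asymptotically E[X] ~ (c³/6)·n^{3(1−α)} = (1³/6)·n^{1} → ∞; triangles are abundant w.h.p.

E[X] ≈ 28.501916; in regime p = Θ(1/n^{2/3}) E[X] diverges (above the triangle threshold p ~ 1/n).


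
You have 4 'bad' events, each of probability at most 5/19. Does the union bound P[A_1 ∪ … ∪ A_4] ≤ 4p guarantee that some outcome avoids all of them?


Union bound: P[∪_{i=1}^{4} A_i] ≤ Σ_i P[A_i] ≤ 4·p = 4·(5/19) = 20/19.
Numerically: 20/19 ≈ 1.0526.
Is 20/19 < 1? NO.
Since the bound 20/19 is ≥ 1, the union bound is uninformative here; it does NOT by itself certify existence.

4·p = 20/19 ≈ 1.0526; existence NOT certified by the union bound.


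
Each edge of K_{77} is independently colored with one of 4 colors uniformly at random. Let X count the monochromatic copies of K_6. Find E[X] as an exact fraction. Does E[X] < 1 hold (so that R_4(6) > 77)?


E[X] = C(77, 6) · 4^{1 − 15} = 237093780 · 4^{−14} = 237093780/268435456.
As a reduced fraction: E[X] = 59273445/67108864 ≈ 0.88324.
Is E[X] < 1? YES.
Since E[X] < 1, there exists a 4-coloring of K_{77} with no monochromatic K_6; hence R_4(6) > 77.

E[X] = 59273445/67108864 ≈ 0.88324; E[X] < 1, so R_4(6) > 77.


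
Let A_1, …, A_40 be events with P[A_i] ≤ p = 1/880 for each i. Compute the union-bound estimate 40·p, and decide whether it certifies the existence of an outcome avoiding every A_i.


Union bound: P[∪_{i=1}^{40} A_i] ≤ Σ_i P[A_i] ≤ 40·p = 40·(1/880) = 1/22.
Numerically: 1/22 ≈ 0.045455.
Is 1/22 < 1? YES.
Since P[∪ A_i] ≤ 1/22 < 1, the complement has P[∩ A_i^c] ≥ 1 − 1/22 = 21/22 > 0, so some outcome avoids every A_i.

40·p = 1/22 ≈ 0.045455; existence CERTIFIED by the union bound.


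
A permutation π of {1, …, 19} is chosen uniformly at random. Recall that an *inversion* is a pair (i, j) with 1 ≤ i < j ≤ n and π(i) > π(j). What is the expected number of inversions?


Write X = Σ X_I over the C(19, 2) = 171 pairs i < j, with X_I the indicator of one inversion.
There are 171 indicators.
For each fixed pair i < j, the values π(i) and π(j) are two distinct elements of {1, …, 19} in uniformly random order; by symmetry P[π(i) > π(j)] = 1/2.
By linearity: E[X] = 171 · (1/2) = C(19, 2) · (1/2) = 171/2 = 171/2 ≈ 85.5000.

E[X] = 171/2 = 85.5000.


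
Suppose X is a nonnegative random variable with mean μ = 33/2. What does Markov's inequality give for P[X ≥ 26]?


μ = E[X] = 33/2, a = 26.
Markov: P[X ≥ 26] ≤ μ/a = (33/2)/26 = 33/52.
Numerically: ≈ 0.63462.
(Since a = 26 > μ = 16.50000, the bound 33/52 is < 1 and informative.)

P[X ≥ 26] ≤ 33/52 ≈ 0.63462.


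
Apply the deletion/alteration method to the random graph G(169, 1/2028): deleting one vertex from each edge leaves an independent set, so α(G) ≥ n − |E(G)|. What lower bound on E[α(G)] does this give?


E[|E(G)|] = C(169, 2)·p = 14196 · (1/2028) = 7.
E[α(G)] ≥ n − E[|E(G)|] = 169 − 7 = 162.
Numerically: ≈ 162.00000.
(This is only a lower bound; the true E[α(G)] may be larger.)

E[α(G)] ≥ 162 ≈ 162.00000.


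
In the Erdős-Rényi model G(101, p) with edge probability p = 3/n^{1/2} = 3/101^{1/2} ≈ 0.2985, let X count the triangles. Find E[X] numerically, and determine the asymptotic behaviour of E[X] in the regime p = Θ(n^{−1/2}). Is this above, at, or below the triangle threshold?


Number of potential triangles: C(101, 3) = 166650.
Each occurs with probability p³ ≈ (0.2985)³ ≈ 2.660000e-02.
By linearity: E[X] = C(101, 3)·p³ ≈ 166650 · 2.660000e-02 ≈ 4432.8907.
Since α = 1/2 < 1, p = c/n^{1/2} ≫ 1/n is above the triangle threshold p ~ 1/n. Asymptotically E[X] ~ (c³/6)·n^{3(1−α)} = (3³/6)·n^{1.5} → ∞; triangles are abundant w.h.p.

E[X] ≈ 4432.8907; in regime p = Θ(1/n^{1/2}) E[X] diverges (above the triangle threshold p ~ 1/n).


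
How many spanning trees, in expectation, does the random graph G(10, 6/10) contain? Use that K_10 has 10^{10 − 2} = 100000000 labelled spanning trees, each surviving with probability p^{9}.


K_10 has 10^{10 − 2} = 100000000 labelled spanning trees.
For each such spanning tree H, let X_H = 1 if all 9 edges of H are present in G. Then P[X_H = 1] = p^{9} = (3/5)^{9} = 19683/1953125.
By linearity of expectation: E[X] = Σ_H E[X_H] = 100000000 · p^{9} = 100000000 · 19683/1953125 = 5038848/5.
Numerically: E[X] ≈ 1.01e+06.

E[X] = 100000000 · (3/5)^{9} = 5038848/5 ≈ 1.01e+06.


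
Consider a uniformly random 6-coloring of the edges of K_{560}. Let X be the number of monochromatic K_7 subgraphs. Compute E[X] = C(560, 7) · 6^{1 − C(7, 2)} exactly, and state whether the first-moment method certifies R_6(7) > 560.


E[X] = C(560, 7) · 6^{1 − 21} = 3300169391659920 · 6^{−20} = 3300169391659920/3656158440062976.
As a reduced fraction: E[X] = 68753528992915/76169967501312 ≈ 0.90263.
Is E[X] < 1? YES.
Since E[X] < 1, there exists a 6-coloring of K_{560} with no monochromatic K_7; hence R_6(7) > 560.

E[X] = 68753528992915/76169967501312 ≈ 0.90263; E[X] < 1, so R_6(7) > 560.


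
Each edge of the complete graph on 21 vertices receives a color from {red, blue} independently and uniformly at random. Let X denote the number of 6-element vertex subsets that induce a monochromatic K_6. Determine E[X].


Let X = Σ_S X_S over the C(21, 6) = 54264 subsets S of size 6, where X_S = 1 if the K_6 on S is monochromatic.
For a fixed S, the K_6 on S has C(6, 2) = 15 edges. P[all 15 edges red] = (1/2)^15, and likewise for blue, so P[monochromatic] = 2·(1/2)^15 = 2^{1 − 15} = 1/16384.
Summing: E[X] = C(21, 6) · 2^{1 − 15} = 54264 · 1/16384 = 6783/2048.
Numerically: E[X] ≈ 3.312.

E[X] = C(21,6)·2^(1−C(6,2)) = 6783/2048 ≈ 3.312.


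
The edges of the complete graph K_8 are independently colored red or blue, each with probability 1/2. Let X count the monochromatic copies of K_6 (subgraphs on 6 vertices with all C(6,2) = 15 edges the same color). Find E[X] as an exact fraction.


Let X = Σ_S X_S over the C(8, 6) = 28 subsets S of size 6, where X_S = 1 if the K_6 on S is monochromatic.
For a fixed S, the K_6 on S has C(6, 2) = 15 edges. P[all 15 edges red] = (1/2)^15, and likewise for blue, so P[monochromatic] = 2·(1/2)^15 = 2^{1 − 15} = 1/16384.
By linearity: E[X] = C(8, 6) · 2^{1 − 15} = 28 · 1/16384 = 7/4096.
Numerically: E[X] ≈ 0.0017.

E[X] = C(8,6)·2^(1−C(6,2)) = 7/4096 ≈ 0.0017.


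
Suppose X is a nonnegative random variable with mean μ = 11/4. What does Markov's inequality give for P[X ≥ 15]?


μ = E[X] = 11/4, a = 15.
Markov: P[X ≥ 15] ≤ μ/a = (11/4)/15 = 11/60.
Numerically: ≈ 0.183333.
(Since a = 15 > μ = 2.750000, the bound 11/60 is < 1 and informative.)

P[X ≥ 15] ≤ 11/60 ≈ 0.183333.


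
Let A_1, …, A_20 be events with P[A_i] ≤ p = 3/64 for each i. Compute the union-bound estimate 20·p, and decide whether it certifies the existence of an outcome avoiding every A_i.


Union bound: P[∪_{i=1}^{20} A_i] ≤ Σ_i P[A_i] ≤ 20·p = 20·(3/64) = 15/16.
Numerically: 15/16 ≈ 0.9375000.
Is 15/16 < 1? YES.
Since P[∪ A_i] ≤ 15/16 < 1, the complement has P[∩ A_i^c] ≥ 1 − 15/16 = 1/16 > 0, so some outcome avoids every A_i.

20·p = 15/16 ≈ 0.9375000; existence CERTIFIED by the union bound.


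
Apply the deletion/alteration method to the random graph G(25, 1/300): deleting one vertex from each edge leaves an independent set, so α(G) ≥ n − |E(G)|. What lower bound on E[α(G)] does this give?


E[|E(G)|] = C(25, 2)·p = 300 · (1/300) = 1.
E[α(G)] ≥ n − E[|E(G)|] = 25 − 1 = 24.
Numerically: ≈ 24.000000.
(This is only a lower bound; the true E[α(G)] may be larger.)

E[α(G)] ≥ 24 ≈ 24.000000.


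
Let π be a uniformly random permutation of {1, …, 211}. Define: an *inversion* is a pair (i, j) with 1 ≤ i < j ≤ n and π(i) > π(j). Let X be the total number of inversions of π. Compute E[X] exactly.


Write X = Σ X_I over the C(211, 2) = 22155 pairs i < j, with X_I the indicator of one inversion.
There are 22155 indicators.
For each fixed pair i < j, the values π(i) and π(j) are two distinct elements of {1, …, 211} in uniformly random order; by symmetry P[π(i) > π(j)] = 1/2.
By linearity: E[X] = 22155 · (1/2) = C(211, 2) · (1/2) = 22155/2 = 22155/2 ≈ 11077.5000.

E[X] = 22155/2 = 11077.5000.


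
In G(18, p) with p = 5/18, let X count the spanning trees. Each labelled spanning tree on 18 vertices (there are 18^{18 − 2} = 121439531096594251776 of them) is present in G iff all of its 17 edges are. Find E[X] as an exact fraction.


K_18 has 18^{18 − 2} = 121439531096594251776 labelled spanning trees.
For each such spanning tree H, let X_H = 1 if all 17 edges of H are present in G. Then P[X_H = 1] = p^{17} = (5/18)^{17} = 762939453125/2185911559738696531968.
Summing the indicators: E[X] = Σ_H E[X_H] = 121439531096594251776 · p^{17} = 121439531096594251776 · 762939453125/2185911559738696531968 = 762939453125/18.
Numerically: E[X] ≈ 4.2386e+10.

E[X] = 121439531096594251776 · (5/18)^{17} = 762939453125/18 ≈ 4.2386e+10.


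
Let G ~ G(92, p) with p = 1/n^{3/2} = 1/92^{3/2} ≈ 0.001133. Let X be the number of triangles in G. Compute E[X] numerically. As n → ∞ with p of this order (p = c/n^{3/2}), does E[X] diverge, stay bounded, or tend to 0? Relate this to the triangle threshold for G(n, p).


Number of potential triangles: C(92, 3) = 125580.
Each occurs with probability p³ ≈ (0.001133)³ ≈ 1.455308e-09.
By linearity: E[X] = C(92, 3)·p³ ≈ 125580 · 1.455308e-09 ≈ 0.0002.
Since α = 3/2 > 1, p = c/n^{3/2} = o(1/n) is below the triangle threshold p ~ 1/n. Asymptotically E[X] ~ (c³/6)·n^{3(1−α)} = (1³/6)·n^{-1.5} → 0, so by Markov's inequality G has no triangles w.h.p.

E[X] ≈ 0.0002; in regime p = Θ(1/n^{3/2}) E[X] tends to 0 (below the triangle threshold p ~ 1/n).


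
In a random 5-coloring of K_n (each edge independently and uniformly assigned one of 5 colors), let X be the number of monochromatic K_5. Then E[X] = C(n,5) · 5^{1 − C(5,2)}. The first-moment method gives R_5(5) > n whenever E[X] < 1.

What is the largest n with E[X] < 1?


We need C(n, 5) · 5^{1 − 10} < 1, i.e. C(n, 5) < 5^{10 − 1} = 1953125.
Check values of n near the boundary:
  n = 46: C(46, 5) = 1370754; 1370754 < 1953125? YES
  n = 47: C(47, 5) = 1533939; 1533939 < 1953125? YES
  n = 48: C(48, 5) = 1712304; 1712304 < 1953125? YES
  n = 49: C(49, 5) = 1906884; 1906884 < 1953125? YES
  n = 50: C(50, 5) = 2118760; 2118760 < 1953125? NO
  n = 51: C(51, 5) = 2349060; 2349060 < 1953125? NO
  n = 52: C(52, 5) = 2598960; 2598960 < 1953125? NO
The largest n with C(n, 5) < 1953125 is n = 49 (where E[X] = 1906884/1953125 ≈ 0.976325). Hence R_5(5) > 49, i.e. R_5(5) ≥ 50.

Largest n = 49; hence R_5(5) > 49.


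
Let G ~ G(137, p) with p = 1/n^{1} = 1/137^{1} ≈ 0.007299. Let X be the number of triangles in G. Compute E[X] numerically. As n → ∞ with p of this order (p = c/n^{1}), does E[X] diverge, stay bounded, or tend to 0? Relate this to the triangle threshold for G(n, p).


Number of potential triangles: C(137, 3) = 419220.
Each occurs with probability p³ ≈ (0.007299)³ ≈ 3.889003e-07.
By linearity: E[X] = C(137, 3)·p³ ≈ 419220 · 3.889003e-07 ≈ 0.1630.
Here α = 1, so p = 1/n is exactly at the triangle threshold p ~ 1/n. Asymptotically E[X] → c³/6 = 1³/6 = 1/6 ≈ 0.1667, a bounded constant. In this regime the triangle count is asymptotically Poisson(c³/6).

E[X] ≈ 0.1630; in regime p = Θ(1/n^{1}) E[X] stays bounded (at the triangle threshold p ~ 1/n).


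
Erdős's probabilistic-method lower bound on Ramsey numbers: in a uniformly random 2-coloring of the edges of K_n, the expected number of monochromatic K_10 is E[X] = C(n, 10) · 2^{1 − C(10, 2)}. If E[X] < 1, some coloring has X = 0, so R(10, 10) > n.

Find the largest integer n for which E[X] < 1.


We need C(n, 10) · 2^{1 − 45} < 1, i.e. C(n, 10) < 2^{45 − 1} = 17592186044416.
Check values of n near the boundary:
  n = 95: C(95, 10) = 10104934117421; 10104934117421 < 17592186044416? YES
  n = 96: C(96, 10) = 11279926456656; 11279926456656 < 17592186044416? YES
  n = 97: C(97, 10) = 12576469727536; 12576469727536 < 17592186044416? YES
  n = 98: C(98, 10) = 14005614014756; 14005614014756 < 17592186044416? YES
  n = 99: C(99, 10) = 15579278510796; 15579278510796 < 17592186044416? YES
  n = 100: C(100, 10) = 17310309456440; 17310309456440 < 17592186044416? YES
  n = 101: C(101, 10) = 19212541264840; 19212541264840 < 17592186044416? NO
The largest n with C(n, 10) < 17592186044416 is n = 100 (where E[X] = 2163788682055/2199023255552 ≈ 0.9840). Hence R(10, 10) > 100, i.e. R(10, 10) ≥ 101.

Largest n = 100; hence R(10, 10) > 100.


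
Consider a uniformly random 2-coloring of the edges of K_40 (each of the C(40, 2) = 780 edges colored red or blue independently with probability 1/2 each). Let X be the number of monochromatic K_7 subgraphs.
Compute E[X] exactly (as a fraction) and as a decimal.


Let X = Σ_S X_S over the C(40, 7) = 18643560 subsets S of size 7, where X_S = 1 if the K_7 on S is monochromatic.
For a fixed S, the K_7 on S has C(7, 2) = 21 edges. P[all 21 edges red] = (1/2)^21, and likewise for blue, so P[monochromatic] = 2·(1/2)^21 = 2^{1 − 21} = 1/1048576.
Summing: E[X] = C(40, 7) · 2^{1 − 21} = 18643560 · 1/1048576 = 2330445/131072.
Numerically: E[X] ≈ 17.77988.

E[X] = C(40,7)·2^(1−C(7,2)) = 2330445/131072 ≈ 17.77988.


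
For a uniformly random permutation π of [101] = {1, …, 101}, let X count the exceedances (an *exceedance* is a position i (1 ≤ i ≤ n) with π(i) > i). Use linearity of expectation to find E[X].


Write X = Σ_{i=1}^{101} X_i, where X_i = 1_{π(i) > i}.
For each fixed i, π(i) is uniform over {1, …, 101} (marginal of a uniform permutation), so P[π(i) > i] = (n − i)/n. Summing: Σ_{i=1}^{101} (n − i)/n = (0 + 1 + … + 100)/101 = 101(101 − 1)/(2·101) = (101 − 1)/2.
Hence E[X] = Σ_{i=1}^{101} (101 − i)/101 = 50 ≈ 50.0000.

E[X] = 50 = 50.0000.


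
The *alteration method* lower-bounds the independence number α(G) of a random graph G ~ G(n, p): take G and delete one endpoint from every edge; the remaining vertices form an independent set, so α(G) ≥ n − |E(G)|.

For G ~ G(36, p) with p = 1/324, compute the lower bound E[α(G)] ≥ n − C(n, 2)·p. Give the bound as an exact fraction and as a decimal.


E[|E(G)|] = C(36, 2)·p = 630 · (1/324) = 35/18.
E[α(G)] ≥ n − E[|E(G)|] = 36 − 35/18 = 613/18.
Numerically: ≈ 34.055556.
(This is only a lower bound; the true E[α(G)] may be larger.)

E[α(G)] ≥ 613/18 ≈ 34.055556.


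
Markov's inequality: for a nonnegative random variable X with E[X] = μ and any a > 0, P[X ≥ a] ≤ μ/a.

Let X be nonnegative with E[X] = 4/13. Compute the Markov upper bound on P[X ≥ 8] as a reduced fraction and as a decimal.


μ = E[X] = 4/13, a = 8.
Markov: P[X ≥ 8] ≤ μ/a = (4/13)/8 = 1/26.
Numerically: ≈ 0.03846.
(Since a = 8 > μ = 0.30769, the bound 1/26 is < 1 and informative.)

P[X ≥ 8] ≤ 1/26 ≈ 0.03846.


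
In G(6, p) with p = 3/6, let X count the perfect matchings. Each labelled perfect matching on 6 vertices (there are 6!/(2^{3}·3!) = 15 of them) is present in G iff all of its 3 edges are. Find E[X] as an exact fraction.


K_6 has 6!/(2^{3}·3!) = 15 labelled perfect matchings.
For each such perfect matching H, let X_H = 1 if all 3 edges of H are present in G. Then P[X_H = 1] = p^{3} = (1/2)^{3} = 1/8.
By linearity of expectation: E[X] = Σ_H E[X_H] = 15 · p^{3} = 15 · 1/8 = 15/8.
Numerically: E[X] ≈ 1.88.

E[X] = 15 · (1/2)^{3} = 15/8 ≈ 1.88.


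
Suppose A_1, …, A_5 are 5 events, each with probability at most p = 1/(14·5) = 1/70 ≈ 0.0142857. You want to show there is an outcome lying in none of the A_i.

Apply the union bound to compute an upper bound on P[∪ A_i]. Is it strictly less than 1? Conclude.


Union bound: P[∪_{i=1}^{5} A_i] ≤ Σ_i P[A_i] ≤ 5·p = 5·(1/70) = 1/14.
Numerically: 1/14 ≈ 0.0714286.
Is 1/14 < 1? YES.
Since P[∪ A_i] ≤ 1/14 < 1, the complement has P[∩ A_i^c] ≥ 1 − 1/14 = 13/14 > 0, so some outcome avoids every A_i.

5·p = 1/14 ≈ 0.0714286; existence CERTIFIED by the union bound.
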